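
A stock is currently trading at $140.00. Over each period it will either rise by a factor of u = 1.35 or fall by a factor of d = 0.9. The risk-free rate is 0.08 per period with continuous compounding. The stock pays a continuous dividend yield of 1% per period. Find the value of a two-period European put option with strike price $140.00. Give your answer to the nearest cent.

$8.62

Per-period risk-free factor R = e^0.08 = 1.0833; dividend-adjusted growth = e^(0.08−0.01) = 1.0725.
Risk-neutral probability p = (1.0725 − 0.9)/(1.35 − 0.9) = 0.1725/0.4500 = 0.3834
Terminal stock prices: S_uu = 255.2, S_ud = 170.1, S_dd = 113.4
Terminal payoffs (K − S): max(-115.2, 0) = 0, max(-30.1, 0) = 0, max(26.6, 0) = 26.6
Node u (S = 189): V_u = e^(−0.08)·[0.3834·0.0000 + 0.6166·0.0000] = 0.0000
Node d (S = 126): V_d = e^(−0.08)·[0.3834·0.0000 + 0.6166·26.6000] = 15.1417
Node 0 (S = 140): V_0 = e^(−0.08)·[0.3834·0.0000 + 0.6166·15.1417] = 8.6193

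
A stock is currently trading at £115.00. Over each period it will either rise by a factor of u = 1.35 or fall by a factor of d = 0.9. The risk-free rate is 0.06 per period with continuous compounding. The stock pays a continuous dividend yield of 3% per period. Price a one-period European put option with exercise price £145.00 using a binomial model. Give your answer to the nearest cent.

£27.75

Per-period risk-free factor R = e^0.06 = 1.0618; dividend-adjusted growth = e^(0.06−0.03) = 1.0305.
Risk-neutral probability p = (1.0305 − 0.9)/(1.35 − 0.9) = 0.1305/0.4500 = 0.2899
Terminal stock prices: S_u = 155.2, S_d = 103.5
Terminal payoffs (K − S): max(-10.25, 0) = 0, max(41.5, 0) = 41.5
Node 0 (S = 115): V_0 = e^(−0.06)·[0.2899·0.0000 + 0.7101·41.5000] = 27.7530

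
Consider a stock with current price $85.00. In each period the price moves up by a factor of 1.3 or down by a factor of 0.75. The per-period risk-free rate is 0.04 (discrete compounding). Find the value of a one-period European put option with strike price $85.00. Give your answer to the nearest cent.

Risk-neutral probability p = (1 + 0.04 − 0.75)/(1.3 − 0.75) = 0.2900/0.5500 = 0.5273
Terminal stock prices: S_u = 110.5, S_d = 63.75
Terminal payoffs (K − S): max(-25.5, 0) = 0, max(21.25, 0) = 21.25
Node 0 (S = 85): V_0 = 1/1.04·[0.5273·0.0000 + 0.4727·21.2500] = 9.6591

$9.66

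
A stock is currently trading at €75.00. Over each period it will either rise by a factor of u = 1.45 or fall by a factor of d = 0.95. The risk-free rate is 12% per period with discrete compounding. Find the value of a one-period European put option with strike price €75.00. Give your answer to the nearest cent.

€2.21

Risk-neutral probability p = (1 + 0.12 − 0.95)/(1.45 − 0.95) = 0.1700/0.5000 = 0.3400
Terminal stock prices: S_u = 108.8, S_d = 71.25
Terminal payoffs (K − S): max(-33.75, 0) = 0, max(3.75, 0) = 3.75
Node 0 (S = 75): V_0 = 1/1.12·[0.3400·0.0000 + 0.6600·3.7500] = 2.2098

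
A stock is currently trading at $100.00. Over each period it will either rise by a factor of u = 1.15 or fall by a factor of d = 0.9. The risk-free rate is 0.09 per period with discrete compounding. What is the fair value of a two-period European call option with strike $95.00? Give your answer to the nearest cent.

Risk-neutral probability p = (1 + 0.09 − 0.9)/(1.15 − 0.9) = 0.1900/0.2500 = 0.7600
Terminal stock prices: S_uu = 132.2, S_ud = 103.5, S_dd = 81
Terminal payoffs (S − K): max(37.25, 0) = 37.25, max(8.5, 0) = 8.5, max(-14, 0) = 0
Node u (S = 115): V_u = 1/1.09·[0.7600·37.2500 + 0.2400·8.5000] = 27.8440
Node d (S = 90): V_d = 1/1.09·[0.7600·8.5000 + 0.2400·0.0000] = 5.9266
Node 0 (S = 100): V_0 = 1/1.09·[0.7600·27.8440 + 0.2400·5.9266] = 20.7191

$20.72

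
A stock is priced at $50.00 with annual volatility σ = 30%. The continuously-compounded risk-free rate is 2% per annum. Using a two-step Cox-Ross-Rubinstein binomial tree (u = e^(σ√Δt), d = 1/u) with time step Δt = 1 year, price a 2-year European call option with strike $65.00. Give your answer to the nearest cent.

$5.28

CRR parameters: u = e^(σ√Δt) = e^(0.3·√1) = 1.3499, d = 1/u = 0.7408
Per-period rate: rΔt = 0.02·1 = 0.02, so R = e^0.02 = 1.0202
Risk-neutral probability p = (e^0.02 − 0.7408)/(1.3499 − 0.7408) = 0.2794/0.6090 = 0.4587
Terminal stock prices: S_uu = 91.11, S_ud = 50, S_dd = 27.44
Terminal payoffs (S − K): max(26.11, 0) = 26.11, max(-15, 0) = 0, max(-37.56, 0) = 0
Node u (S = 67.49): V_u = e^(−0.02)·[0.4587·26.1059 + 0.5413·0.0000] = 11.7384
Node d (S = 37.04): V_d = e^(−0.02)·[0.4587·0.0000 + 0.5413·0.0000] = 0.0000
Node 0 (S = 50): V_0 = e^(−0.02)·[0.4587·11.7384 + 0.5413·0.0000] = 5.2781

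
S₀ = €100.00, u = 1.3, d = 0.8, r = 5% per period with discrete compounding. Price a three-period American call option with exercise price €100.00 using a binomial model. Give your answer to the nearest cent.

€24.33

Risk-neutral probability p = (1 + 0.05 − 0.8)/(1.3 − 0.8) = 0.2500/0.5000 = 0.5000
Terminal stock prices: S_uuu = 219.7, S_uud = 135.2, S_udd = 83.2, S_ddd = 51.2
Terminal payoffs (S − K): max(119.7, 0) = 119.7, max(35.2, 0) = 35.2, max(-16.8, 0) = 0, max(-48.8, 0) = 0
Node uu (S = 169): continuation = 1/1.05·[0.5000·119.7000 + 0.5000·35.2000] = 73.7619; exercise value = 69.0000 ≤ continuation, so V_uu = 73.7619
Node ud (S = 104): continuation = 1/1.05·[0.5000·35.2000 + 0.5000·0.0000] = 16.7619; exercise value = 4.0000 ≤ continuation, so V_ud = 16.7619
Node dd (S = 64): continuation = 1/1.05·[0.5000·0.0000 + 0.5000·0.0000] = 0.0000; exercise value = 0.0000 ≤ continuation, so V_dd = 0.0000
Node u (S = 130): continuation = 1/1.05·[0.5000·73.7619 + 0.5000·16.7619] = 43.1066; exercise value = 30.0000 ≤ continuation, so V_u = 43.1066
Node d (S = 80): continuation = 1/1.05·[0.5000·16.7619 + 0.5000·0.0000] = 7.9819; exercise value = 0.0000 ≤ continuation, so V_d = 7.9819
Node 0 (S = 100): continuation = 1/1.05·[0.5000·43.1066 + 0.5000·7.9819] = 24.3278; exercise value = 0.0000 ≤ continuation, so V_0 = 24.3278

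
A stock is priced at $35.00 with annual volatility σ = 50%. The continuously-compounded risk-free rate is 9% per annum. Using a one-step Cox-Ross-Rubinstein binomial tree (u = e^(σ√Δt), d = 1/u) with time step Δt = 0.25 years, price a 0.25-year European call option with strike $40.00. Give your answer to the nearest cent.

CRR parameters: u = e^(σ√Δt) = e^(0.5·√0.25) = 1.2840, d = 1/u = 0.7788
Per-period rate: rΔt = 0.09·0.25 = 0.0225, so R = e^0.0225 = 1.0228
Risk-neutral probability p = (e^0.0225 − 0.7788)/(1.2840 − 0.7788) = 0.2440/0.5052 = 0.4829
Terminal stock prices: S_u = 44.94, S_d = 27.26
Terminal payoffs (S − K): max(4.941, 0) = 4.941, max(-12.74, 0) = 0
Node 0 (S = 35): V_0 = e^(−0.0225)·[0.4829·4.9409 + 0.5171·0.0000] = 2.3327

$2.33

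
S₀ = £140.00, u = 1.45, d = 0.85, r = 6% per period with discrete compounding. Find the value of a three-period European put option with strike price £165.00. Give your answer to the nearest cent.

Risk-neutral probability p = (1 + 0.06 − 0.85)/(1.45 − 0.85) = 0.2100/0.6000 = 0.3500
Terminal stock prices: S_uuu = 426.8, S_uud = 250.2, S_udd = 146.7, S_ddd = 85.98
Terminal payoffs (K − S): max(-261.8, 0) = 0, max(-85.2, 0) = 0, max(18.33, 0) = 18.33, max(79.02, 0) = 79.02
Node uu (S = 294.4): V_uu = 1/1.06·[0.3500·0.0000 + 0.6500·0.0000] = 0.0000
Node ud (S = 172.5): V_ud = 1/1.06·[0.3500·0.0000 + 0.6500·18.3325] = 11.2416
Node dd (S = 101.1): V_dd = 1/1.06·[0.3500·18.3325 + 0.6500·79.0225] = 54.5104
Node u (S = 203): V_u = 1/1.06·[0.3500·0.0000 + 0.6500·11.2416] = 6.8935
Node d (S = 119): V_d = 1/1.06·[0.3500·11.2416 + 0.6500·54.5104] = 37.1380
Node 0 (S = 140): V_0 = 1/1.06·[0.3500·6.8935 + 0.6500·37.1380] = 25.0495

£25.05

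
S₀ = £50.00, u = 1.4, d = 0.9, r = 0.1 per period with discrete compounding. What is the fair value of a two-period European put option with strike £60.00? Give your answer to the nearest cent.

£5.80

Risk-neutral probability p = (1 + 0.1 − 0.9)/(1.4 − 0.9) = 0.2000/0.5000 = 0.4000
Terminal stock prices: S_uu = 98, S_ud = 63, S_dd = 40.5
Terminal payoffs (K − S): max(-38, 0) = 0, max(-3, 0) = 0, max(19.5, 0) = 19.5
Node u (S = 70): V_u = 1/1.1·[0.4000·0.0000 + 0.6000·0.0000] = 0.0000
Node d (S = 45): V_d = 1/1.1·[0.4000·0.0000 + 0.6000·19.5000] = 10.6364
Node 0 (S = 50): V_0 = 1/1.1·[0.4000·0.0000 + 0.6000·10.6364] = 5.8017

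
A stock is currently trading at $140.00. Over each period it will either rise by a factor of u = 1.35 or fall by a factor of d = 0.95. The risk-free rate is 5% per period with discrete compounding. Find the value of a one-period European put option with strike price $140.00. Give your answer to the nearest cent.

$5.00

Risk-neutral probability p = (1 + 0.05 − 0.95)/(1.35 − 0.95) = 0.1000/0.4000 = 0.2500
Terminal stock prices: S_u = 189, S_d = 133
Terminal payoffs (K − S): max(-49, 0) = 0, max(7, 0) = 7
Node 0 (S = 140): V_0 = 1/1.05·[0.2500·0.0000 + 0.7500·7.0000] = 5.0000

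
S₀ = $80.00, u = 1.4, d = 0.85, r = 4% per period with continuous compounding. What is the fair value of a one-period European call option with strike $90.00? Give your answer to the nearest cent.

Risk-neutral probability p = (e^0.04 − 0.85)/(1.4 − 0.85) = 0.1908/0.5500 = 0.3469
Terminal stock prices: S_u = 112, S_d = 68
Terminal payoffs (S − K): max(22, 0) = 22, max(-22, 0) = 0
Node 0 (S = 80): V_0 = e^(−0.04)·[0.3469·22.0000 + 0.6531·0.0000] = 7.3332

$7.33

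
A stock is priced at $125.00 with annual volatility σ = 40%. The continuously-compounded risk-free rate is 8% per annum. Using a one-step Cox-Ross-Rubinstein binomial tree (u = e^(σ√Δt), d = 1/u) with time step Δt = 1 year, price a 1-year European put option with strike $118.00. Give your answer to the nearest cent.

$15.70

CRR parameters: u = e^(σ√Δt) = e^(0.4·√1) = 1.4918, d = 1/u = 0.6703
Per-period rate: rΔt = 0.08·1 = 0.08, so R = e^0.08 = 1.0833
Risk-neutral probability p = (e^0.08 − 0.6703)/(1.4918 − 0.6703) = 0.4130/0.8215 = 0.5027
Terminal stock prices: S_u = 186.5, S_d = 83.79
Terminal payoffs (K − S): max(-68.48, 0) = 0, max(34.21, 0) = 34.21
Node 0 (S = 125): V_0 = e^(−0.08)·[0.5027·0.0000 + 0.4973·34.2100] = 15.7048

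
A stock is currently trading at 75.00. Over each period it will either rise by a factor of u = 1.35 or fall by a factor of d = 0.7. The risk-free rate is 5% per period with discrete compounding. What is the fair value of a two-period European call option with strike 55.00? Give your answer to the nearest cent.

28.64

Risk-neutral probability p = (1 + 0.05 − 0.7)/(1.35 − 0.7) = 0.3500/0.6500 = 0.5385
Terminal stock prices: S_uu = 136.7, S_ud = 70.88, S_dd = 36.75
Terminal payoffs (S − K): max(81.69, 0) = 81.69, max(15.88, 0) = 15.88, max(-18.25, 0) = 0
Node u (S = 101.2): V_u = 1/1.05·[0.5385·81.6875 + 0.4615·15.8750] = 48.8690
Node d (S = 52.5): V_d = 1/1.05·[0.5385·15.8750 + 0.4615·0.0000] = 8.1410
Node 0 (S = 75): V_0 = 1/1.05·[0.5385·48.8690 + 0.4615·8.1410] = 28.6395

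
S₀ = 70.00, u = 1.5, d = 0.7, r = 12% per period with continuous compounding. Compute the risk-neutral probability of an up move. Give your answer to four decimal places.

Risk-neutral probability p = (e^0.12 − 0.7)/(1.5 − 0.7) = 0.4275/0.8000 = 0.5344

p = 0.5344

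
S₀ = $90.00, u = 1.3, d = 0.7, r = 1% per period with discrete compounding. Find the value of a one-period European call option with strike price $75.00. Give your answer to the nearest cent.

$21.49

Risk-neutral probability p = (1 + 0.01 − 0.7)/(1.3 − 0.7) = 0.3100/0.6000 = 0.5167
Terminal stock prices: S_u = 117, S_d = 63
Terminal payoffs (S − K): max(42, 0) = 42, max(-12, 0) = 0
Node 0 (S = 90): V_0 = 1/1.01·[0.5167·42.0000 + 0.4833·0.0000] = 21.4851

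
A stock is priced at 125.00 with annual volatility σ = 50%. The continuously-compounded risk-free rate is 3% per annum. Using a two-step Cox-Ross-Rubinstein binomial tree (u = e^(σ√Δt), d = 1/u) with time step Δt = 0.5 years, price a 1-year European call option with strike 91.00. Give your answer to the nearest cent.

45.84

CRR parameters: u = e^(σ√Δt) = e^(0.5·√0.5) = 1.4241, d = 1/u = 0.7022
Per-period rate: rΔt = 0.03·0.5 = 0.015, so R = e^0.015 = 1.0151
Risk-neutral probability p = (e^0.015 − 0.7022)/(1.4241 − 0.7022) = 0.3129/0.7219 = 0.4335
Terminal stock prices: S_uu = 253.5, S_ud = 125, S_dd = 61.63
Terminal payoffs (S − K): max(162.5, 0) = 162.5, max(34, 0) = 34, max(-29.37, 0) = 0
Node u (S = 178): V_u = e^(−0.015)·[0.4335·162.5144 + 0.5665·34.0000] = 88.3697
Node d (S = 87.77): V_d = e^(−0.015)·[0.4335·34.0000 + 0.5665·0.0000] = 14.5181
Node 0 (S = 125): V_0 = e^(−0.015)·[0.4335·88.3697 + 0.5665·14.5181] = 45.8367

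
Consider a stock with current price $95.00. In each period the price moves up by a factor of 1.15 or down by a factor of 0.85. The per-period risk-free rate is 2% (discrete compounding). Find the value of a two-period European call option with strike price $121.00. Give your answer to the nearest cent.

Risk-neutral probability p = (1 + 0.02 − 0.85)/(1.15 − 0.85) = 0.1700/0.3000 = 0.5667
Terminal stock prices: S_uu = 125.6, S_ud = 92.86, S_dd = 68.64
Terminal payoffs (S − K): max(4.637, 0) = 4.637, max(-28.14, 0) = 0, max(-52.36, 0) = 0
Node u (S = 109.2): V_u = 1/1.02·[0.5667·4.6375 + 0.4333·0.0000] = 2.5764
Node d (S = 80.75): V_d = 1/1.02·[0.5667·0.0000 + 0.4333·0.0000] = 0.0000
Node 0 (S = 95): V_0 = 1/1.02·[0.5667·2.5764 + 0.4333·0.0000] = 1.4313

$1.43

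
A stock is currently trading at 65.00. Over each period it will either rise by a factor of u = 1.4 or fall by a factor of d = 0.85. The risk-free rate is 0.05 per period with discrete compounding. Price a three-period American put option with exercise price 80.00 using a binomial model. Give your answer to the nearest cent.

16.81

Risk-neutral probability p = (1 + 0.05 − 0.85)/(1.4 − 0.85) = 0.2000/0.5500 = 0.3636
Terminal stock prices: S_uuu = 178.4, S_uud = 108.3, S_udd = 65.75, S_ddd = 39.92
Terminal payoffs (K − S): max(-98.36, 0) = 0, max(-28.29, 0) = 0, max(14.25, 0) = 14.25, max(40.08, 0) = 40.08
Node uu (S = 127.4): continuation = 1/1.05·[0.3636·0.0000 + 0.6364·0.0000] = 0.0000; exercise value = 0.0000 ≤ continuation, so V_uu = 0.0000
Node ud (S = 77.35): continuation = 1/1.05·[0.3636·0.0000 + 0.6364·14.2525] = 8.6379; exercise value = 2.6500 ≤ continuation, so V_ud = 8.6379
Node dd (S = 46.96): continuation = 1/1.05·[0.3636·14.2525 + 0.6364·40.0819] = 29.2280; exercise value = 33.0375 > continuation, so V_dd = 33.0375 (exercise)
Node u (S = 91): continuation = 1/1.05·[0.3636·0.0000 + 0.6364·8.6379] = 5.2351; exercise value = 0.0000 ≤ continuation, so V_u = 5.2351
Node d (S = 55.25): continuation = 1/1.05·[0.3636·8.6379 + 0.6364·33.0375] = 23.0142; exercise value = 24.7500 > continuation, so V_d = 24.7500 (exercise)
Node 0 (S = 65): continuation = 1/1.05·[0.3636·5.2351 + 0.6364·24.7500] = 16.8130; exercise value = 15.0000 ≤ continuation, so V_0 = 16.8130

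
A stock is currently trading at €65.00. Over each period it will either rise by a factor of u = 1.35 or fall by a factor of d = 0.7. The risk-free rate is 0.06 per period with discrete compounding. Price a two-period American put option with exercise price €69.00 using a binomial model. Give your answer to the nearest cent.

Risk-neutral probability p = (1 + 0.06 − 0.7)/(1.35 − 0.7) = 0.3600/0.6500 = 0.5538
Terminal stock prices: S_uu = 118.5, S_ud = 61.42, S_dd = 31.85
Terminal payoffs (K − S): max(-49.46, 0) = 0, max(7.575, 0) = 7.575, max(37.15, 0) = 37.15
Node u (S = 87.75): continuation = 1/1.06·[0.5538·0.0000 + 0.4462·7.5750] = 3.1883; exercise value = 0.0000 ≤ continuation, so V_u = 3.1883
Node d (S = 45.5): continuation = 1/1.06·[0.5538·7.5750 + 0.4462·37.1500] = 19.5943; exercise value = 23.5000 > continuation, so V_d = 23.5000 (exercise)
Node 0 (S = 65): continuation = 1/1.06·[0.5538·3.1883 + 0.4462·23.5000] = 11.5570; exercise value = 4.0000 ≤ continuation, so V_0 = 11.5570

€11.56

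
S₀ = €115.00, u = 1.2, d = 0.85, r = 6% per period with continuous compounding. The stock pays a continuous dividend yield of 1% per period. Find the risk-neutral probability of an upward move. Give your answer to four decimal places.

p = 0.5751

Per-period risk-free factor R = e^0.06 = 1.0618; dividend-adjusted growth = e^(0.06−0.01) = 1.0513.
Risk-neutral probability p = (1.0513 − 0.85)/(1.2 − 0.85) = 0.2013/0.3500 = 0.5751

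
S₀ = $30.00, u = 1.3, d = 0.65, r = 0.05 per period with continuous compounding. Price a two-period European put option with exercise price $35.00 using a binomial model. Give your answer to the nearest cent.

$7.08

Risk-neutral probability p = (e^0.05 − 0.65)/(1.3 − 0.65) = 0.4013/0.6500 = 0.6173
Terminal stock prices: S_uu = 50.7, S_ud = 25.35, S_dd = 12.68
Terminal payoffs (K − S): max(-15.7, 0) = 0, max(9.65, 0) = 9.65, max(22.32, 0) = 22.32
Node u (S = 39): V_u = e^(−0.05)·[0.6173·0.0000 + 0.3827·9.6500] = 3.5126
Node d (S = 19.5): V_d = e^(−0.05)·[0.6173·9.6500 + 0.3827·22.3250] = 13.7930
Node 0 (S = 30): V_0 = e^(−0.05)·[0.6173·3.5126 + 0.3827·13.7930] = 7.0833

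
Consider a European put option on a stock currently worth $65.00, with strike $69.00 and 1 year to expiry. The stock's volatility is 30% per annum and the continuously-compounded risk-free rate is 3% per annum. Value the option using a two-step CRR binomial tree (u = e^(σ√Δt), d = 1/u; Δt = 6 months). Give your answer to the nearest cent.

CRR parameters: u = e^(σ√Δt) = e^(0.3·√0.5) = 1.2363, d = 1/u = 0.8089
Per-period rate: rΔt = 0.03·0.5 = 0.015, so R = e^0.015 = 1.0151
Risk-neutral probability p = (e^0.015 − 0.8089)/(1.2363 − 0.8089) = 0.2063/0.4275 = 0.4825
Terminal stock prices: S_uu = 99.35, S_ud = 65, S_dd = 42.53
Terminal payoffs (K − S): max(-30.35, 0) = 0, max(4, 0) = 4, max(26.47, 0) = 26.47
Node u (S = 80.36): V_u = e^(−0.015)·[0.4825·0.0000 + 0.5175·4.0000] = 2.0391
Node d (S = 52.58): V_d = e^(−0.015)·[0.4825·4.0000 + 0.5175·26.4737] = 15.3970
Node 0 (S = 65): V_0 = e^(−0.015)·[0.4825·2.0391 + 0.5175·15.3970] = 8.8182

$8.82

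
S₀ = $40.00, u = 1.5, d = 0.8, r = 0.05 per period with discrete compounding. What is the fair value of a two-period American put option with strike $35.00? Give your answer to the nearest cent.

Risk-neutral probability p = (1 + 0.05 − 0.8)/(1.5 − 0.8) = 0.2500/0.7000 = 0.3571
Terminal stock prices: S_uu = 90, S_ud = 48, S_dd = 25.6
Terminal payoffs (K − S): max(-55, 0) = 0, max(-13, 0) = 0, max(9.4, 0) = 9.4
Node u (S = 60): continuation = 1/1.05·[0.3571·0.0000 + 0.6429·0.0000] = 0.0000; exercise value = 0.0000 ≤ continuation, so V_u = 0.0000
Node d (S = 32): continuation = 1/1.05·[0.3571·0.0000 + 0.6429·9.4000] = 5.7551; exercise value = 3.0000 ≤ continuation, so V_d = 5.7551
Node 0 (S = 40): continuation = 1/1.05·[0.3571·0.0000 + 0.6429·5.7551] = 3.5235; exercise value = 0.0000 ≤ continuation, so V_0 = 3.5235

$3.52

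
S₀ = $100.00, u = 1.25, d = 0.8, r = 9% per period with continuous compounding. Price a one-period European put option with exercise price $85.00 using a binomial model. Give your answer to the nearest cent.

Risk-neutral probability p = (e^0.09 − 0.8)/(1.25 − 0.8) = 0.2942/0.4500 = 0.6537
Terminal stock prices: S_u = 125, S_d = 80
Terminal payoffs (K − S): max(-40, 0) = 0, max(5, 0) = 5
Node 0 (S = 100): V_0 = e^(−0.09)·[0.6537·0.0000 + 0.3463·5.0000] = 1.5824

$1.58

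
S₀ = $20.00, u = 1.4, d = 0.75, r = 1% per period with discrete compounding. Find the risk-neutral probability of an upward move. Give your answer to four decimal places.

Risk-neutral probability p = (1 + 0.01 − 0.75)/(1.4 − 0.75) = 0.2600/0.6500 = 0.4000

p = 0.4000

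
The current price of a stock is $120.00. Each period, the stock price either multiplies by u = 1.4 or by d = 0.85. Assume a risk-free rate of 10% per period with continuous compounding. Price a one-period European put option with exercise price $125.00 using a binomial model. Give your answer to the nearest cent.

$11.16

Risk-neutral probability p = (e^0.1 − 0.85)/(1.4 − 0.85) = 0.2552/0.5500 = 0.4639
Terminal stock prices: S_u = 168, S_d = 102
Terminal payoffs (K − S): max(-43, 0) = 0, max(23, 0) = 23
Node 0 (S = 120): V_0 = e^(−0.1)·[0.4639·0.0000 + 0.5361·23.0000] = 11.1559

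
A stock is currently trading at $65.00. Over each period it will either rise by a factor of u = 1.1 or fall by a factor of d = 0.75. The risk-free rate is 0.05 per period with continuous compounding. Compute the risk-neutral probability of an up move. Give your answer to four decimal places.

p = 0.8608

Risk-neutral probability p = (e^0.05 − 0.75)/(1.1 − 0.75) = 0.3013/0.3500 = 0.8608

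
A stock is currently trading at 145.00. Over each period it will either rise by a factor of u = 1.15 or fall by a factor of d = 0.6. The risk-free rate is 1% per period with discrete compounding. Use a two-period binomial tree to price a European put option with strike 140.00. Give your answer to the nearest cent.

20.44

Risk-neutral probability p = (1 + 0.01 − 0.6)/(1.15 − 0.6) = 0.4100/0.5500 = 0.7455
Terminal stock prices: S_uu = 191.8, S_ud = 100, S_dd = 52.2
Terminal payoffs (K − S): max(-51.76, 0) = 0, max(39.95, 0) = 39.95, max(87.8, 0) = 87.8
Node u (S = 166.8): V_u = 1/1.01·[0.7455·0.0000 + 0.2545·39.9500] = 10.0684
Node d (S = 87): V_d = 1/1.01·[0.7455·39.9500 + 0.2545·87.8000] = 51.6139
Node 0 (S = 145): V_0 = 1/1.01·[0.7455·10.0684 + 0.2545·51.6139] = 20.4392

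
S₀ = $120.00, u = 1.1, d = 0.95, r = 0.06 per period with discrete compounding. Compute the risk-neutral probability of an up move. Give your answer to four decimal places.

p = 0.7333

Risk-neutral probability p = (1 + 0.06 − 0.95)/(1.1 − 0.95) = 0.1100/0.1500 = 0.7333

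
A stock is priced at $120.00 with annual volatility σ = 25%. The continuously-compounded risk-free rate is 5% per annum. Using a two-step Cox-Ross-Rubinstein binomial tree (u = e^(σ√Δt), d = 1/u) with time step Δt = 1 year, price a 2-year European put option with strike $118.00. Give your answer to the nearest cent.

$8.68

CRR parameters: u = e^(σ√Δt) = e^(0.25·√1) = 1.2840, d = 1/u = 0.7788
Per-period rate: rΔt = 0.05·1 = 0.05, so R = e^0.05 = 1.0513
Risk-neutral probability p = (e^0.05 − 0.7788)/(1.2840 − 0.7788) = 0.2725/0.5052 = 0.5393
Terminal stock prices: S_uu = 197.8, S_ud = 120, S_dd = 72.78
Terminal payoffs (K − S): max(-79.85, 0) = 0, max(-2, 0) = 0, max(45.22, 0) = 45.22
Node u (S = 154.1): V_u = e^(−0.05)·[0.5393·0.0000 + 0.4607·0.0000] = 0.0000
Node d (S = 93.46): V_d = e^(−0.05)·[0.5393·0.0000 + 0.4607·45.2163] = 19.8150
Node 0 (S = 120): V_0 = e^(−0.05)·[0.5393·0.0000 + 0.4607·19.8150] = 8.6834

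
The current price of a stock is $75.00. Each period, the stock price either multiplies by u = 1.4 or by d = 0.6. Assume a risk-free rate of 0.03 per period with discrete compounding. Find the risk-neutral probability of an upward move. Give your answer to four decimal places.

Risk-neutral probability p = (1 + 0.03 − 0.6)/(1.4 − 0.6) = 0.4300/0.8000 = 0.5375

p = 0.5375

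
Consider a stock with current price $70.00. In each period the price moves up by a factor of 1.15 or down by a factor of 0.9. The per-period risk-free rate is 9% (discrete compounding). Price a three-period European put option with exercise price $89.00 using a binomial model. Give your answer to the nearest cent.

$4.64

Risk-neutral probability p = (1 + 0.09 − 0.9)/(1.15 − 0.9) = 0.1900/0.2500 = 0.7600
Terminal stock prices: S_uuu = 106.5, S_uud = 83.32, S_udd = 65.2, S_ddd = 51.03
Terminal payoffs (K − S): max(-17.46, 0) = 0, max(5.683, 0) = 5.683, max(23.8, 0) = 23.8, max(37.97, 0) = 37.97
Node uu (S = 92.57): V_uu = 1/1.09·[0.7600·0.0000 + 0.2400·5.6825] = 1.2512
Node ud (S = 72.45): V_ud = 1/1.09·[0.7600·5.6825 + 0.2400·23.7950] = 9.2014
Node dd (S = 56.7): V_dd = 1/1.09·[0.7600·23.7950 + 0.2400·37.9700] = 24.9514
Node u (S = 80.5): V_u = 1/1.09·[0.7600·1.2512 + 0.2400·9.2014] = 2.8984
Node d (S = 63): V_d = 1/1.09·[0.7600·9.2014 + 0.2400·24.9514] = 11.9095
Node 0 (S = 70): V_0 = 1/1.09·[0.7600·2.8984 + 0.2400·11.9095] = 4.6432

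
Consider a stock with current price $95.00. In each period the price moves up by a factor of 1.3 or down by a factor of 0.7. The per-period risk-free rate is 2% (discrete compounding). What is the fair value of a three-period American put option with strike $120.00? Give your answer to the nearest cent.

$33.46

Risk-neutral probability p = (1 + 0.02 − 0.7)/(1.3 − 0.7) = 0.3200/0.6000 = 0.5333
Terminal stock prices: S_uuu = 208.7, S_uud = 112.4, S_udd = 60.51, S_ddd = 32.58
Terminal payoffs (K − S): max(-88.72, 0) = 0, max(7.615, 0) = 7.615, max(59.49, 0) = 59.49, max(87.42, 0) = 87.42
Node uu (S = 160.6): continuation = 1/1.02·[0.5333·0.0000 + 0.4667·7.6150] = 3.4840; exercise value = 0.0000 ≤ continuation, so V_uu = 3.4840
Node ud (S = 86.45): continuation = 1/1.02·[0.5333·7.6150 + 0.4667·59.4850] = 31.1971; exercise value = 33.5500 > continuation, so V_ud = 33.5500 (exercise)
Node dd (S = 46.55): continuation = 1/1.02·[0.5333·59.4850 + 0.4667·87.4150] = 71.0971; exercise value = 73.4500 > continuation, so V_dd = 73.4500 (exercise)
Node u (S = 123.5): continuation = 1/1.02·[0.5333·3.4840 + 0.4667·33.5500] = 17.1714; exercise value = 0.0000 ≤ continuation, so V_u = 17.1714
Node d (S = 66.5): continuation = 1/1.02·[0.5333·33.5500 + 0.4667·73.4500] = 51.1471; exercise value = 53.5000 > continuation, so V_d = 53.5000 (exercise)
Node 0 (S = 95): continuation = 1/1.02·[0.5333·17.1714 + 0.4667·53.5000] = 33.4556; exercise value = 25.0000 ≤ continuation, so V_0 = 33.4556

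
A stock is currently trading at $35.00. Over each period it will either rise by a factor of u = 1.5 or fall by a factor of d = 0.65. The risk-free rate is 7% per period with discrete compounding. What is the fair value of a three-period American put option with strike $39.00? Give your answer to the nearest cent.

$9.42

Risk-neutral probability p = (1 + 0.07 − 0.65)/(1.5 − 0.65) = 0.4200/0.8500 = 0.4941
Terminal stock prices: S_uuu = 118.1, S_uud = 51.19, S_udd = 22.18, S_ddd = 9.612
Terminal payoffs (K − S): max(-79.12, 0) = 0, max(-12.19, 0) = 0, max(16.82, 0) = 16.82, max(29.39, 0) = 29.39
Node uu (S = 78.75): continuation = 1/1.07·[0.4941·0.0000 + 0.5059·0.0000] = 0.0000; exercise value = 0.0000 ≤ continuation, so V_uu = 0.0000
Node ud (S = 34.12): continuation = 1/1.07·[0.4941·0.0000 + 0.5059·16.8187] = 7.9517; exercise value = 4.8750 ≤ continuation, so V_ud = 7.9517
Node dd (S = 14.79): continuation = 1/1.07·[0.4941·16.8187 + 0.5059·29.3881] = 21.6611; exercise value = 24.2125 > continuation, so V_dd = 24.2125 (exercise)
Node u (S = 52.5): continuation = 1/1.07·[0.4941·0.0000 + 0.5059·7.9517] = 3.7595; exercise value = 0.0000 ≤ continuation, so V_u = 3.7595
Node d (S = 22.75): continuation = 1/1.07·[0.4941·7.9517 + 0.5059·24.2125] = 15.1194; exercise value = 16.2500 > continuation, so V_d = 16.2500 (exercise)
Node 0 (S = 35): continuation = 1/1.07·[0.4941·3.7595 + 0.5059·16.2500] = 9.4189; exercise value = 4.0000 ≤ continuation, so V_0 = 9.4189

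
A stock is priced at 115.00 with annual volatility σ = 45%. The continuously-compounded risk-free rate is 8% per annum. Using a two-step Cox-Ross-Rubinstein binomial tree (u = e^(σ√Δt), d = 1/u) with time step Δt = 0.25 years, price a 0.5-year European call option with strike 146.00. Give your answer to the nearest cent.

7.88

CRR parameters: u = e^(σ√Δt) = e^(0.45·√0.25) = 1.2523, d = 1/u = 0.7985
Per-period rate: rΔt = 0.08·0.25 = 0.02, so R = e^0.02 = 1.0202
Risk-neutral probability p = (e^0.02 − 0.7985)/(1.2523 − 0.7985) = 0.2217/0.4538 = 0.4885
Terminal stock prices: S_uu = 180.4, S_ud = 115, S_dd = 73.33
Terminal payoffs (S − K): max(34.36, 0) = 34.36, max(-31, 0) = 0, max(-72.67, 0) = 0
Node u (S = 144): V_u = e^(−0.02)·[0.4885·34.3559 + 0.5115·0.0000] = 16.4506
Node d (S = 91.83): V_d = e^(−0.02)·[0.4885·0.0000 + 0.5115·0.0000] = 0.0000
Node 0 (S = 115): V_0 = e^(−0.02)·[0.4885·16.4506 + 0.5115·0.0000] = 7.8770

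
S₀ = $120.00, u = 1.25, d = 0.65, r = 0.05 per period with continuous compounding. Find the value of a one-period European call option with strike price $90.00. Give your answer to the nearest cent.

$38.17

Risk-neutral probability p = (e^0.05 − 0.65)/(1.25 − 0.65) = 0.4013/0.6000 = 0.6688
Terminal stock prices: S_u = 150, S_d = 78
Terminal payoffs (S − K): max(60, 0) = 60, max(-12, 0) = 0
Node 0 (S = 120): V_0 = e^(−0.05)·[0.6688·60.0000 + 0.3312·0.0000] = 38.1701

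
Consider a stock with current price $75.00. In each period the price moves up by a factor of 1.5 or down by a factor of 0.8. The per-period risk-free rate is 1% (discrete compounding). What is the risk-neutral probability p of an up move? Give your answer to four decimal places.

Risk-neutral probability p = (1 + 0.01 − 0.8)/(1.5 − 0.8) = 0.2100/0.7000 = 0.3000

p = 0.3000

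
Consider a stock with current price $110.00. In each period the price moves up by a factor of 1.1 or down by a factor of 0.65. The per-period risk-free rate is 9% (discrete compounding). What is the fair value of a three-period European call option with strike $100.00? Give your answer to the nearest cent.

$33.50

Risk-neutral probability p = (1 + 0.09 − 0.65)/(1.1 − 0.65) = 0.4400/0.4500 = 0.9778
Terminal stock prices: S_uuu = 146.4, S_uud = 86.52, S_udd = 51.12, S_ddd = 30.21
Terminal payoffs (S − K): max(46.41, 0) = 46.41, max(-13.48, 0) = 0, max(-48.88, 0) = 0, max(-69.79, 0) = 0
Node uu (S = 133.1): V_uu = 1/1.09·[0.9778·46.4100 + 0.0222·0.0000] = 41.6318
Node ud (S = 78.65): V_ud = 1/1.09·[0.9778·0.0000 + 0.0222·0.0000] = 0.0000
Node dd (S = 46.48): V_dd = 1/1.09·[0.9778·0.0000 + 0.0222·0.0000] = 0.0000
Node u (S = 121): V_u = 1/1.09·[0.9778·41.6318 + 0.0222·0.0000] = 37.3456
Node d (S = 71.5): V_d = 1/1.09·[0.9778·0.0000 + 0.0222·0.0000] = 0.0000
Node 0 (S = 110): V_0 = 1/1.09·[0.9778·37.3456 + 0.0222·0.0000] = 33.5006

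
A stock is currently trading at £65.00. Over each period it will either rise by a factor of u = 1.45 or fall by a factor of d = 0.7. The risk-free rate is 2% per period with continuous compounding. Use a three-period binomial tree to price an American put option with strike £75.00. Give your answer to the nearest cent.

£21.23

Risk-neutral probability p = (e^0.02 − 0.7)/(1.45 − 0.7) = 0.3202/0.7500 = 0.4269
Terminal stock prices: S_uuu = 198.2, S_uud = 95.66, S_udd = 46.18, S_ddd = 22.29
Terminal payoffs (K − S): max(-123.2, 0) = 0, max(-20.66, 0) = 0, max(28.82, 0) = 28.82, max(52.71, 0) = 52.71
Node uu (S = 136.7): continuation = e^(−0.02)·[0.4269·0.0000 + 0.5731·0.0000] = 0.0000; exercise value = 0.0000 ≤ continuation, so V_uu = 0.0000
Node ud (S = 65.97): continuation = e^(−0.02)·[0.4269·0.0000 + 0.5731·28.8175] = 16.1873; exercise value = 9.0250 ≤ continuation, so V_ud = 16.1873
Node dd (S = 31.85): continuation = e^(−0.02)·[0.4269·28.8175 + 0.5731·52.7050] = 41.6649; exercise value = 43.1500 > continuation, so V_dd = 43.1500 (exercise)
Node u (S = 94.25): continuation = e^(−0.02)·[0.4269·0.0000 + 0.5731·16.1873] = 9.0927; exercise value = 0.0000 ≤ continuation, so V_u = 9.0927
Node d (S = 45.5): continuation = e^(−0.02)·[0.4269·16.1873 + 0.5731·43.1500] = 31.0122; exercise value = 29.5000 ≤ continuation, so V_d = 31.0122
Node 0 (S = 65): continuation = e^(−0.02)·[0.4269·9.0927 + 0.5731·31.0122] = 21.2252; exercise value = 10.0000 ≤ continuation, so V_0 = 21.2252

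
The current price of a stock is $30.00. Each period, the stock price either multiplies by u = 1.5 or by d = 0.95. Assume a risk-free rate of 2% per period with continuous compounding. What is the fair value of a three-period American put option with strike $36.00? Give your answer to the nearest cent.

Risk-neutral probability p = (e^0.02 − 0.95)/(1.5 − 0.95) = 0.0702/0.5500 = 0.1276
Terminal stock prices: S_uuu = 101.2, S_uud = 64.12, S_udd = 40.61, S_ddd = 25.72
Terminal payoffs (K − S): max(-65.25, 0) = 0, max(-28.12, 0) = 0, max(-4.612, 0) = 0, max(10.28, 0) = 10.28
Node uu (S = 67.5): continuation = e^(−0.02)·[0.1276·0.0000 + 0.8724·0.0000] = 0.0000; exercise value = 0.0000 ≤ continuation, so V_uu = 0.0000
Node ud (S = 42.75): continuation = e^(−0.02)·[0.1276·0.0000 + 0.8724·0.0000] = 0.0000; exercise value = 0.0000 ≤ continuation, so V_ud = 0.0000
Node dd (S = 27.07): continuation = e^(−0.02)·[0.1276·0.0000 + 0.8724·10.2788] = 8.7892; exercise value = 8.9250 > continuation, so V_dd = 8.9250 (exercise)
Node u (S = 45): continuation = e^(−0.02)·[0.1276·0.0000 + 0.8724·0.0000] = 0.0000; exercise value = 0.0000 ≤ continuation, so V_u = 0.0000
Node d (S = 28.5): continuation = e^(−0.02)·[0.1276·0.0000 + 0.8724·8.9250] = 7.6317; exercise value = 7.5000 ≤ continuation, so V_d = 7.6317
Node 0 (S = 30): continuation = e^(−0.02)·[0.1276·0.0000 + 0.8724·7.6317] = 6.5257; exercise value = 6.0000 ≤ continuation, so V_0 = 6.5257

$6.53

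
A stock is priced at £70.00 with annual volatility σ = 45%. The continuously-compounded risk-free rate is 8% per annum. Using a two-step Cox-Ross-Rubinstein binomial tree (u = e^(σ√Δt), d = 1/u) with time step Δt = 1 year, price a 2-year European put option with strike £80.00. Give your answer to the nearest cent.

CRR parameters: u = e^(σ√Δt) = e^(0.45·√1) = 1.5683, d = 1/u = 0.6376
Per-period rate: rΔt = 0.08·1 = 0.08, so R = e^0.08 = 1.0833
Risk-neutral probability p = (e^0.08 − 0.6376)/(1.5683 − 0.6376) = 0.4457/0.9307 = 0.4789
Terminal stock prices: S_uu = 172.2, S_ud = 70, S_dd = 28.46
Terminal payoffs (K − S): max(-92.17, 0) = 0, max(10, 0) = 10, max(51.54, 0) = 51.54
Node u (S = 109.8): V_u = e^(−0.08)·[0.4789·0.0000 + 0.5211·10.0000] = 4.8108
Node d (S = 44.63): V_d = e^(−0.08)·[0.4789·10.0000 + 0.5211·51.5401] = 29.2153
Node 0 (S = 70): V_0 = e^(−0.08)·[0.4789·4.8108 + 0.5211·29.2153] = 16.1815

£16.18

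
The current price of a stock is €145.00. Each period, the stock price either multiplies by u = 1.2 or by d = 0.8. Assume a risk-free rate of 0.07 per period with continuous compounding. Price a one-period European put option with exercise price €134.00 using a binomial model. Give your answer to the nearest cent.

Risk-neutral probability p = (e^0.07 − 0.8)/(1.2 − 0.8) = 0.2725/0.4000 = 0.6813
Terminal stock prices: S_u = 174, S_d = 116
Terminal payoffs (K − S): max(-40, 0) = 0, max(18, 0) = 18
Node 0 (S = 145): V_0 = e^(−0.07)·[0.6813·0.0000 + 0.3187·18.0000] = 5.3493

€5.35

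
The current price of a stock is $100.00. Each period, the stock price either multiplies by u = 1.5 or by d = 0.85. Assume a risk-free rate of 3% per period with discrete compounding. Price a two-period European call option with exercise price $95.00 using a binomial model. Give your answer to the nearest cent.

Risk-neutral probability p = (1 + 0.03 − 0.85)/(1.5 − 0.85) = 0.1800/0.6500 = 0.2769
Terminal stock prices: S_uu = 225, S_ud = 127.5, S_dd = 72.25
Terminal payoffs (S − K): max(130, 0) = 130, max(32.5, 0) = 32.5, max(-22.75, 0) = 0
Node u (S = 150): V_u = 1/1.03·[0.2769·130.0000 + 0.7231·32.5000] = 57.7670
Node d (S = 85): V_d = 1/1.03·[0.2769·32.5000 + 0.7231·0.0000] = 8.7379
Node 0 (S = 100): V_0 = 1/1.03·[0.2769·57.7670 + 0.7231·8.7379] = 21.6652

$21.67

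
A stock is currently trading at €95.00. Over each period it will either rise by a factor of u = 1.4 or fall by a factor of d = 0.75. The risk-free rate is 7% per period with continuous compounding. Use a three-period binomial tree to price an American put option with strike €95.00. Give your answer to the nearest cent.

Risk-neutral probability p = (e^0.07 − 0.75)/(1.4 − 0.75) = 0.3225/0.6500 = 0.4962
Terminal stock prices: S_uuu = 260.7, S_uud = 139.6, S_udd = 74.81, S_ddd = 40.08
Terminal payoffs (K − S): max(-165.7, 0) = 0, max(-44.65, 0) = 0, max(20.19, 0) = 20.19, max(54.92, 0) = 54.92
Node uu (S = 186.2): continuation = e^(−0.07)·[0.4962·0.0000 + 0.5038·0.0000] = 0.0000; exercise value = 0.0000 ≤ continuation, so V_uu = 0.0000
Node ud (S = 99.75): continuation = e^(−0.07)·[0.4962·0.0000 + 0.5038·20.1875] = 9.4835; exercise value = 0.0000 ≤ continuation, so V_ud = 9.4835
Node dd (S = 53.44): continuation = e^(−0.07)·[0.4962·20.1875 + 0.5038·54.9219] = 35.1399; exercise value = 41.5625 > continuation, so V_dd = 41.5625 (exercise)
Node u (S = 133): continuation = e^(−0.07)·[0.4962·0.0000 + 0.5038·9.4835] = 4.4551; exercise value = 0.0000 ≤ continuation, so V_u = 4.4551
Node d (S = 71.25): continuation = e^(−0.07)·[0.4962·9.4835 + 0.5038·41.5625] = 23.9122; exercise value = 23.7500 ≤ continuation, so V_d = 23.9122
Node 0 (S = 95): continuation = e^(−0.07)·[0.4962·4.4551 + 0.5038·23.9122] = 13.2943; exercise value = 0.0000 ≤ continuation, so V_0 = 13.2943

€13.29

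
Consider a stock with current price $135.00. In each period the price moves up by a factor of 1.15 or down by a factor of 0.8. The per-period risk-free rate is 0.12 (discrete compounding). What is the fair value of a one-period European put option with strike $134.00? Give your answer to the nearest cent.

$1.99

Risk-neutral probability p = (1 + 0.12 − 0.8)/(1.15 − 0.8) = 0.3200/0.3500 = 0.9143
Terminal stock prices: S_u = 155.2, S_d = 108
Terminal payoffs (K − S): max(-21.25, 0) = 0, max(26, 0) = 26
Node 0 (S = 135): V_0 = 1/1.12·[0.9143·0.0000 + 0.0857·26.0000] = 1.9898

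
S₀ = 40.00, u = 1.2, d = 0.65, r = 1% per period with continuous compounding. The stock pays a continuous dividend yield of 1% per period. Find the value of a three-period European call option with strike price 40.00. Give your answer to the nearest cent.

7.28

Per-period risk-free factor R = e^0.01 = 1.0101; dividend-adjusted growth = e^(0.01−0.01) = 1.0000.
Risk-neutral probability p = (1.0000 − 0.65)/(1.2 − 0.65) = 0.3500/0.5500 = 0.6364
Terminal stock prices: S_uuu = 69.12, S_uud = 37.44, S_udd = 20.28, S_ddd = 10.98
Terminal payoffs (S − K): max(29.12, 0) = 29.12, max(-2.56, 0) = 0, max(-19.72, 0) = 0, max(-29.02, 0) = 0
Node uu (S = 57.6): V_uu = e^(−0.01)·[0.6364·29.1200 + 0.3636·0.0000] = 18.3465
Node ud (S = 31.2): V_ud = e^(−0.01)·[0.6364·0.0000 + 0.3636·0.0000] = 0.0000
Node dd (S = 16.9): V_dd = e^(−0.01)·[0.6364·0.0000 + 0.3636·0.0000] = 0.0000
Node u (S = 48): V_u = e^(−0.01)·[0.6364·18.3465 + 0.3636·0.0000] = 11.5589
Node d (S = 26): V_d = e^(−0.01)·[0.6364·0.0000 + 0.3636·0.0000] = 0.0000
Node 0 (S = 40): V_0 = e^(−0.01)·[0.6364·11.5589 + 0.3636·0.0000] = 7.2825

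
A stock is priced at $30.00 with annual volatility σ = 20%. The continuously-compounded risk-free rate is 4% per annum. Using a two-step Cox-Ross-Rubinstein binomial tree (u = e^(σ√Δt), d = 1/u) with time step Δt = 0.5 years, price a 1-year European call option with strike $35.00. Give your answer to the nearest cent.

CRR parameters: u = e^(σ√Δt) = e^(0.2·√0.5) = 1.1519, d = 1/u = 0.8681
Per-period rate: rΔt = 0.04·0.5 = 0.02, so R = e^0.02 = 1.0202
Risk-neutral probability p = (e^0.02 − 0.8681)/(1.1519 − 0.8681) = 0.1521/0.2838 = 0.5359
Terminal stock prices: S_uu = 39.81, S_ud = 30, S_dd = 22.61
Terminal payoffs (S − K): max(4.807, 0) = 4.807, max(-5, 0) = 0, max(-12.39, 0) = 0
Node u (S = 34.56): V_u = e^(−0.02)·[0.5359·4.8069 + 0.4641·0.0000] = 2.5250
Node d (S = 26.04): V_d = e^(−0.02)·[0.5359·0.0000 + 0.4641·0.0000] = 0.0000
Node 0 (S = 30): V_0 = e^(−0.02)·[0.5359·2.5250 + 0.4641·0.0000] = 1.3263

$1.33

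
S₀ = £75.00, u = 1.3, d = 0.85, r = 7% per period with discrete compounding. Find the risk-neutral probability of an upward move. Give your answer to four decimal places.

p = 0.4889

Risk-neutral probability p = (1 + 0.07 − 0.85)/(1.3 − 0.85) = 0.2200/0.4500 = 0.4889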